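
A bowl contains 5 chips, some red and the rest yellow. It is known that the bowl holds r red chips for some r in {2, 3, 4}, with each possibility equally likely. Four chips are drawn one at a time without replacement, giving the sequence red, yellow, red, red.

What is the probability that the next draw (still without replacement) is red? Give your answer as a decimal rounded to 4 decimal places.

Compute the likelihood of the observed sequence for each case: P(data | r = 2) = (2/5)(3/4)(1/3)(0/2) = 0; P(data | r = 3) = (3/5)(2/4)(2/3)(1/2) = 1/10; P(data | r = 4) = (4/5)(1/4)(3/3)(2/2) = 1/5.
The prior-weighted likelihoods are 1/3 · 0 = 0, 1/3 · 1/10 = 1/30, 1/3 · 1/5 = 1/15; with total 1/10.
Normalising, the posterior is P(r = 2 | data) = 0, P(r = 3 | data) = 1/3, P(r = 4 | data) = 2/3.
So P(red next | data) = Σ P(red next | H) P(H | data) = (0)(1/3) + (1)(2/3) = 2/3.

0.6667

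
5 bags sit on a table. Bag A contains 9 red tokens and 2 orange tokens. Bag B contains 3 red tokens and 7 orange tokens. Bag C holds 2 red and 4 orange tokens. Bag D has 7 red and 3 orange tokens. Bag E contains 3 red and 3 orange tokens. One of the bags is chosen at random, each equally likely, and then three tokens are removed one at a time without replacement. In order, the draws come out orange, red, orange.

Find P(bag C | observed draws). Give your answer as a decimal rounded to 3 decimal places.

0.332

The likelihood of the observed sequence under each hypothesis: P(data | bag A) = (2/11)(9/10)(1/9) = 0.018182; P(data | bag B) = (7/10)(3/9)(6/8) = 0.175; P(data | bag C) = (4/6)(2/5)(3/4) = 0.2; P(data | bag D) = (3/10)(7/9)(2/8) = 0.058333; P(data | bag E) = (3/6)(3/5)(2/4) = 0.15.
Weighting by the prior gives 1/5 · 0.018182 = 0.0036364, 1/5 · 0.175 = 0.035, 1/5 · 0.2 = 0.04, 1/5 · 0.058333 = 0.011667, 1/5 · 0.15 = 0.03; with total 0.1203.
Hence P(bag C | data) = (0.04) / (0.1203) = 0.33249.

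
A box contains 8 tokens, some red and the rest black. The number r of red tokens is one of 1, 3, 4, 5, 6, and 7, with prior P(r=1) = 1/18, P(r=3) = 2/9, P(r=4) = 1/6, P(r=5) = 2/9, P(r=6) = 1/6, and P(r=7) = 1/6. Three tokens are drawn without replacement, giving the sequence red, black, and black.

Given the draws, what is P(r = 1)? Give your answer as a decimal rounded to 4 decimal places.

Compute the likelihood of the observed sequence for each case: P(data | r = 1) = (1/8)(7/7)(6/6) = 0.125; P(data | r = 3) = (3/8)(5/7)(4/6) = 0.17857; P(data | r = 4) = (4/8)(4/7)(3/6) = 0.14286; P(data | r = 5) = (5/8)(3/7)(2/6) = 0.089286; P(data | r = 6) = (6/8)(2/7)(1/6) = 0.035714; P(data | r = 7) = (7/8)(1/7)(0/6) = 0.
The prior-weighted likelihoods are 1/18 · 0.125 = 0.0069444, 2/9 · 0.17857 = 0.039683, 1/6 · 0.14286 = 0.02381, 2/9 · 0.089286 = 0.019841, 1/6 · 0.035714 = 0.0059524, 1/6 · 0 = 0; these sum to 0.09623.
Therefore the posterior P(r = 1 | data) = (0.0069444) / (0.09623) = 0.072165.

0.0722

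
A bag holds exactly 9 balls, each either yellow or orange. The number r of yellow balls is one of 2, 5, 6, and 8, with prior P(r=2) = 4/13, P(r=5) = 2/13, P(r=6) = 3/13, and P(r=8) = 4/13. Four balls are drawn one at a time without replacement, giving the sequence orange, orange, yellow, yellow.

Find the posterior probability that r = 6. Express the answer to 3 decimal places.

0.398

For each hypothesis, P(data | H) works out to: P(data | r = 2) = (7/9)(6/8)(2/7)(1/6) = 0.027778; P(data | r = 5) = (4/9)(3/8)(5/7)(4/6) = 0.079365; P(data | r = 6) = (3/9)(2/8)(6/7)(5/6) = 0.059524; P(data | r = 8) = (1/9)(0/8) = 0.
The prior-weighted likelihoods are 4/13 · 0.027778 = 0.008547, 2/13 · 0.079365 = 0.01221, 3/13 · 0.059524 = 0.013736, 4/13 · 0 = 0; with total 0.034493.
So P(r = 6 | data) = (0.013736) / (0.034493) = 0.39823.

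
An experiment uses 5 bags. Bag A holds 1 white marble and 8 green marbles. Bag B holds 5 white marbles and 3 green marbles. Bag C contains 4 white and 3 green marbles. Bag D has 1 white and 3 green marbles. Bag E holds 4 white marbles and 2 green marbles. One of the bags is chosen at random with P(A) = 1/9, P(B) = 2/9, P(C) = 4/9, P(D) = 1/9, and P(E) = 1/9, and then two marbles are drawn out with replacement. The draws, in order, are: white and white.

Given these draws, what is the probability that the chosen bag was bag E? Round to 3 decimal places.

0.171

For each hypothesis, P(data | H) works out to: P(data | bag A) = (1/9)(1/9) = 0.012346; P(data | bag B) = (5/8)(5/8) = 0.39062; P(data | bag C) = (4/7)(4/7) = 0.32653; P(data | bag D) = (1/4)(1/4) = 0.0625; P(data | bag E) = (4/6)(4/6) = 0.44444.
Multiplying each by its prior: 1/9 · 0.012346 = 0.0013717, 2/9 · 0.39062 = 0.086806, 4/9 · 0.32653 = 0.14512, 1/9 · 0.0625 = 0.0069444, 1/9 · 0.44444 = 0.049383; with total 0.28963.
Hence P(bag E | data) = (0.049383) / (0.28963) = 0.1705.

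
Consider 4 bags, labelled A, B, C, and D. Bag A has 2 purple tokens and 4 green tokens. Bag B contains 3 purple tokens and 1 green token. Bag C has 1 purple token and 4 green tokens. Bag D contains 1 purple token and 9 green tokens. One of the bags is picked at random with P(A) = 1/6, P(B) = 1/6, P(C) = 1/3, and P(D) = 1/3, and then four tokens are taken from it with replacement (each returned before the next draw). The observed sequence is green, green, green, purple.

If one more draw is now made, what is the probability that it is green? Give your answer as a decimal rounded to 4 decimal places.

Compute the likelihood of the observed sequence for each case: P(data | bag A) = (4/6)(4/6)(4/6)(2/6) = 0.098765; P(data | bag B) = (1/4)(1/4)(1/4)(3/4) = 0.011719; P(data | bag C) = (4/5)(4/5)(4/5)(1/5) = 0.1024; P(data | bag D) = (9/10)(9/10)(9/10)(1/10) = 0.0729.
Weighting by the prior gives 1/6 · 0.098765 = 0.016461, 1/6 · 0.011719 = 0.0019531, 1/3 · 0.1024 = 0.034133, 1/3 · 0.0729 = 0.0243; with total 0.076847.
Normalising, the posterior is P(bag A | data) = 0.2142, P(bag B | data) = 0.025416, P(bag C | data) = 0.44417, P(bag D | data) = 0.31621.
The predictive probability is P(green next | data) = (2/3)(0.2142) + (1/4)(0.025416) + (4/5)(0.44417) + (9/10)(0.31621) = 0.78908.

0.7891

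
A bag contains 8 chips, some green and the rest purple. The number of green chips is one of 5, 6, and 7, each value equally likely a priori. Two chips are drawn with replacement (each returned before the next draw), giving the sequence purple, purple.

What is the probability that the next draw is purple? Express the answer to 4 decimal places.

For each hypothesis, P(data | H) works out to: P(data | r = 5) = (3/8)(3/8) = 9/64; P(data | r = 6) = (2/8)(2/8) = 1/16; P(data | r = 7) = (1/8)(1/8) = 1/64.
The prior-weighted likelihoods are 1/3 · 9/64 = 3/64, 1/3 · 1/16 = 1/48, 1/3 · 1/64 = 1/192; summing to 7/96.
The posterior is then P(r = 5 | data) = 9/14, P(r = 6 | data) = 2/7, P(r = 7 | data) = 1/14.
So P(purple next | data) = Σ P(purple next | H) P(H | data) = (3/8)(9/14) + (1/4)(2/7) + (1/8)(1/14) = 9/28.

0.3214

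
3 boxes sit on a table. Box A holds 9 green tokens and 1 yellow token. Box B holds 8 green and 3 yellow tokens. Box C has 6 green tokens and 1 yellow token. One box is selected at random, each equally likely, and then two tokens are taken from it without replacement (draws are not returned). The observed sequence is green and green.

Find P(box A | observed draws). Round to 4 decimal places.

0.3954

Under each hypothesis, the probability of the observed sequence is: P(data | box A) = (9/10)(8/9) = 0.8; P(data | box B) = (8/11)(7/10) = 0.50909; P(data | box C) = (6/7)(5/6) = 0.71429.
Weighting by the prior gives 1/3 · 0.8 = 0.26667, 1/3 · 0.50909 = 0.1697, 1/3 · 0.71429 = 0.2381; these sum to 0.67446.
By Bayes' rule, P(box A | data) = (0.26667) / (0.67446) = 0.39538.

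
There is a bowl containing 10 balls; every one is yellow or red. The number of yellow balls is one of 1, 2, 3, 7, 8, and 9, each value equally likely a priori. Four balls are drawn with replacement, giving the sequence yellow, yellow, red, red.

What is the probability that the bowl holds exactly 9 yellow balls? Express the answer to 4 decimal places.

Compute the likelihood of the observed sequence for each case: P(data | r = 1) = (1/10)(1/10)(9/10)(9/10) = 0.0081; P(data | r = 2) = (2/10)(2/10)(8/10)(8/10) = 0.0256; P(data | r = 3) = (3/10)(3/10)(7/10)(7/10) = 0.0441; P(data | r = 7) = (7/10)(7/10)(3/10)(3/10) = 0.0441; P(data | r = 8) = (8/10)(8/10)(2/10)(2/10) = 0.0256; P(data | r = 9) = (9/10)(9/10)(1/10)(1/10) = 0.0081.
Weighting by the prior gives 1/6 · 0.0081 = 0.00135, 1/6 · 0.0256 = 0.0042667, 1/6 · 0.0441 = 0.00735, 1/6 · 0.0441 = 0.00735, 1/6 · 0.0256 = 0.0042667, 1/6 · 0.0081 = 0.00135; with total 0.025933.
So P(r = 9 | data) = (0.00135) / (0.025933) = 0.052057.

0.0521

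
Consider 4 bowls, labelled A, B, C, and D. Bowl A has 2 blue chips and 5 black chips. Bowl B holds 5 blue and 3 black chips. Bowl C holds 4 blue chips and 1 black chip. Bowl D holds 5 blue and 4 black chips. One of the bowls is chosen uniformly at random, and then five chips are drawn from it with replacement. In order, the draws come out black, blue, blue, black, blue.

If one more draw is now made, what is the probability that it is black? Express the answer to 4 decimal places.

0.4029

Under each hypothesis, the probability of the observed sequence is: P(data | bowl A) = (5/7)(2/7)(2/7)(5/7)(2/7) = 0.0119; P(data | bowl B) = (3/8)(5/8)(5/8)(3/8)(5/8) = 0.034332; P(data | bowl C) = (1/5)(4/5)(4/5)(1/5)(4/5) = 0.02048; P(data | bowl D) = (4/9)(5/9)(5/9)(4/9)(5/9) = 0.03387.
Weighting by the prior gives 1/4 · 0.0119 = 0.002975, 1/4 · 0.034332 = 0.0085831, 1/4 · 0.02048 = 0.00512, 1/4 · 0.03387 = 0.0084675; with total 0.025146.
Dividing through by the total gives posterior P(bowl A | data) = 0.11831, P(bowl B | data) = 0.34134, P(bowl C | data) = 0.20361, P(bowl D | data) = 0.33674.
The predictive probability is P(black next | data) = (5/7)(0.11831) + (3/8)(0.34134) + (1/5)(0.20361) + (4/9)(0.33674) = 0.40289.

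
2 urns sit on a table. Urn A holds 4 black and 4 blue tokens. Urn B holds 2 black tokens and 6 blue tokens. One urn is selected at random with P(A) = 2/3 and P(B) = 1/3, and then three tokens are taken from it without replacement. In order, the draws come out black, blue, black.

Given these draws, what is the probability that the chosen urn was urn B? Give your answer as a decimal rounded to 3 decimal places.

For each hypothesis, P(data | H) works out to: P(data | urn A) = (4/8)(4/7)(3/6) = 1/7; P(data | urn B) = (2/8)(6/7)(1/6) = 1/28.
The prior-weighted likelihoods are 2/3 · 1/7 = 2/21, 1/3 · 1/28 = 1/84; summing to 3/28.
Therefore the posterior P(urn B | data) = (1/84) / (3/28) = 1/9.

0.111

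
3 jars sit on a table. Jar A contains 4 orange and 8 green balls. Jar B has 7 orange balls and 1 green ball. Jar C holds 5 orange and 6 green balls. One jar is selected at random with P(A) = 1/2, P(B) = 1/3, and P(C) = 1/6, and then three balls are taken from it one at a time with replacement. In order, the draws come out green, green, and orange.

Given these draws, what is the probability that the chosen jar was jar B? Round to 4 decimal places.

The likelihood of the observed sequence under each hypothesis: P(data | jar A) = (8/12)(8/12)(4/12) = 0.14815; P(data | jar B) = (1/8)(1/8)(7/8) = 0.013672; P(data | jar C) = (6/11)(6/11)(5/11) = 0.13524.
The prior-weighted likelihoods are 1/2 · 0.14815 = 0.074074, 1/3 · 0.013672 = 0.0045573, 1/6 · 0.13524 = 0.022539; these sum to 0.10117.
So P(jar B | data) = (0.0045573) / (0.10117) = 0.045046.

0.0450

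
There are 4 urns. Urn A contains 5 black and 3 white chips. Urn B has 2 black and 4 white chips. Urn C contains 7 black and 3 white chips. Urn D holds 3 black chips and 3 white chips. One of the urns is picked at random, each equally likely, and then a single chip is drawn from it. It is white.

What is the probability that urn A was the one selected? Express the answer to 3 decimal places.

0.204

Compute the likelihood of this draw for each case: P(data | urn A) = (3/8) = 3/8; P(data | urn B) = (4/6) = 2/3; P(data | urn C) = (3/10) = 3/10; P(data | urn D) = (3/6) = 1/2.
Multiplying each by its prior: 1/4 · 3/8 = 3/32, 1/4 · 2/3 = 1/6, 1/4 · 3/10 = 3/40, 1/4 · 1/2 = 1/8; these sum to 221/480.
So P(urn A | data) = (3/32) / (221/480) = 45/221.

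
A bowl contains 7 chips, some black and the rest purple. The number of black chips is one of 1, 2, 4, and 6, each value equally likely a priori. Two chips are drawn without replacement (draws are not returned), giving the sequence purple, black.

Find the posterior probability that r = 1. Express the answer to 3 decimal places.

0.176

For each hypothesis, P(data | H) works out to: P(data | r = 1) = (6/7)(1/6) = 1/7; P(data | r = 2) = (5/7)(2/6) = 5/21; P(data | r = 4) = (3/7)(4/6) = 2/7; P(data | r = 6) = (1/7)(6/6) = 1/7.
The prior-weighted likelihoods are 1/4 · 1/7 = 1/28, 1/4 · 5/21 = 5/84, 1/4 · 2/7 = 1/14, 1/4 · 1/7 = 1/28; summing to 17/84.
So P(r = 1 | data) = (1/28) / (17/84) = 3/17.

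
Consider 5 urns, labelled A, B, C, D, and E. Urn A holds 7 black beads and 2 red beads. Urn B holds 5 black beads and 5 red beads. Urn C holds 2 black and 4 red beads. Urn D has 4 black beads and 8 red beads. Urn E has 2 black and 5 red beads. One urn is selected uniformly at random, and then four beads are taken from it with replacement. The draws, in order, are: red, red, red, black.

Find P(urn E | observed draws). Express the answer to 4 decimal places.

0.2794

For each hypothesis, P(data | H) works out to: P(data | urn A) = (2/9)(2/9)(2/9)(7/9) = 0.0085353; P(data | urn B) = (5/10)(5/10)(5/10)(5/10) = 0.0625; P(data | urn C) = (4/6)(4/6)(4/6)(2/6) = 0.098765; P(data | urn D) = (8/12)(8/12)(8/12)(4/12) = 0.098765; P(data | urn E) = (5/7)(5/7)(5/7)(2/7) = 0.10412.
The prior-weighted likelihoods are 1/5 · 0.0085353 = 0.0017071, 1/5 · 0.0625 = 0.0125, 1/5 · 0.098765 = 0.019753, 1/5 · 0.098765 = 0.019753, 1/5 · 0.10412 = 0.020825; these sum to 0.074538.
By Bayes' rule, P(urn E | data) = (0.020825) / (0.074538) = 0.27938.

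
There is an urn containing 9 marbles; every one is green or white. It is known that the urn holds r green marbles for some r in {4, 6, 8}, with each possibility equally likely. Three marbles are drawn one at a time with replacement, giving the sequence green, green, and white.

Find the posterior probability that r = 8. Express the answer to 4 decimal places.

0.2540

For each hypothesis, P(data | H) works out to: P(data | r = 4) = (4/9)(4/9)(5/9) = 0.10974; P(data | r = 6) = (6/9)(6/9)(3/9) = 0.14815; P(data | r = 8) = (8/9)(8/9)(1/9) = 0.087791.
The prior-weighted likelihoods are 1/3 · 0.10974 = 0.03658, 1/3 · 0.14815 = 0.049383, 1/3 · 0.087791 = 0.029264; with total 0.11523.
By Bayes' rule, P(r = 8 | data) = (0.029264) / (0.11523) = 0.25397.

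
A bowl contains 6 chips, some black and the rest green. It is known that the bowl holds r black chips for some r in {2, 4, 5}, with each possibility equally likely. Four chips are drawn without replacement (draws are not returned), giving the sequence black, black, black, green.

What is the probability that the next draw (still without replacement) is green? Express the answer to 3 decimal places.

0.222

The likelihood of the observed sequence under each hypothesis: P(data | r = 2) = (2/6)(1/5)(0/4) = 0; P(data | r = 4) = (4/6)(3/5)(2/4)(2/3) = 2/15; P(data | r = 5) = (5/6)(4/5)(3/4)(1/3) = 1/6.
The prior-weighted likelihoods are 1/3 · 0 = 0, 1/3 · 2/15 = 2/45, 1/3 · 1/6 = 1/18; with total 1/10.
Dividing through by the total gives posterior P(r = 2 | data) = 0, P(r = 4 | data) = 4/9, P(r = 5 | data) = 5/9.
The predictive probability is P(green next | data) = (1/2)(4/9) + (0)(5/9) = 2/9.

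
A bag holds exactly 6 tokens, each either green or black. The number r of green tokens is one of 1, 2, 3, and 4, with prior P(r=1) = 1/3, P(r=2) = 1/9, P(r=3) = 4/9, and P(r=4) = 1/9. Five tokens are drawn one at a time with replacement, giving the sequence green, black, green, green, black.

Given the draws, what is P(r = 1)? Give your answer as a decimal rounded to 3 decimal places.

0.052

The likelihood of the observed sequence under each hypothesis: P(data | r = 1) = (1/6)(5/6)(1/6)(1/6)(5/6) = 0.003215; P(data | r = 2) = (2/6)(4/6)(2/6)(2/6)(4/6) = 0.016461; P(data | r = 3) = (3/6)(3/6)(3/6)(3/6)(3/6) = 0.03125; P(data | r = 4) = (4/6)(2/6)(4/6)(4/6)(2/6) = 0.032922.
The prior-weighted likelihoods are 1/3 · 0.003215 = 0.0010717, 1/9 · 0.016461 = 0.001829, 4/9 · 0.03125 = 0.013889, 1/9 · 0.032922 = 0.003658; these sum to 0.020448.
By Bayes' rule, P(r = 1 | data) = (0.0010717) / (0.020448) = 0.052411.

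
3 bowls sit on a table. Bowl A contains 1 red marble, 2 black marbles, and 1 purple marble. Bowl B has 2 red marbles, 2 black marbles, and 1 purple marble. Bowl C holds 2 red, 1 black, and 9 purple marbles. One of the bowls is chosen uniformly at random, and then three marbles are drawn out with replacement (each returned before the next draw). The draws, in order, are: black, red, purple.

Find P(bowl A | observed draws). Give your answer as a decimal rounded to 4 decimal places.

0.4242

Under each hypothesis, the probability of the observed sequence is: P(data | bowl A) = (2/4)(1/4)(1/4) = 0.03125; P(data | bowl B) = (2/5)(2/5)(1/5) = 0.032; P(data | bowl C) = (1/12)(2/12)(9/12) = 0.010417.
Weighting by the prior gives 1/3 · 0.03125 = 0.010417, 1/3 · 0.032 = 0.010667, 1/3 · 0.010417 = 0.0034722; these sum to 0.024556.
By Bayes' rule, P(bowl A | data) = (0.010417) / (0.024556) = 0.42421.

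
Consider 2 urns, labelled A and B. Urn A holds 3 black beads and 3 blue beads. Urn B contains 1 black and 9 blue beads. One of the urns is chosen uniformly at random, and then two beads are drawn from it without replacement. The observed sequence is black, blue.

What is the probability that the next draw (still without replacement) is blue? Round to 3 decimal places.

The likelihood of the observed sequence under each hypothesis: P(data | urn A) = (3/6)(3/5) = 3/10; P(data | urn B) = (1/10)(9/9) = 1/10.
Weighting by the prior gives 1/2 · 3/10 = 3/20, 1/2 · 1/10 = 1/20; these sum to 1/5.
The posterior is then P(urn A | data) = 3/4, P(urn B | data) = 1/4.
So P(blue next | data) = Σ P(blue next | H) P(H | data) = (1/2)(3/4) + (1)(1/4) = 5/8.

0.625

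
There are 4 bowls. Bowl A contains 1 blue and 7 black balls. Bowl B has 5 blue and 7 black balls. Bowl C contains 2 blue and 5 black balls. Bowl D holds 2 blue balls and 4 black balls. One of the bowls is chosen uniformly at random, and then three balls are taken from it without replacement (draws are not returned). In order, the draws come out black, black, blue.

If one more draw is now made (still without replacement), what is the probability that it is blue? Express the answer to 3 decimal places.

Under each hypothesis, the probability of the observed sequence is: P(data | bowl A) = (7/8)(6/7)(1/6) = 0.125; P(data | bowl B) = (7/12)(6/11)(5/10) = 0.15909; P(data | bowl C) = (5/7)(4/6)(2/5) = 0.19048; P(data | bowl D) = (4/6)(3/5)(2/4) = 0.2.
The prior-weighted likelihoods are 1/4 · 0.125 = 0.03125, 1/4 · 0.15909 = 0.039773, 1/4 · 0.19048 = 0.047619, 1/4 · 0.2 = 0.05; summing to 0.16864.
Normalising, the posterior is P(bowl A | data) = 0.1853, P(bowl B | data) = 0.23584, P(bowl C | data) = 0.28237, P(bowl D | data) = 0.29649.
Averaging over the posterior, P(blue next | data) = (0)(0.1853) + (4/9)(0.23584) + (1/4)(0.28237) + (1/3)(0.29649) = 0.27424.

0.274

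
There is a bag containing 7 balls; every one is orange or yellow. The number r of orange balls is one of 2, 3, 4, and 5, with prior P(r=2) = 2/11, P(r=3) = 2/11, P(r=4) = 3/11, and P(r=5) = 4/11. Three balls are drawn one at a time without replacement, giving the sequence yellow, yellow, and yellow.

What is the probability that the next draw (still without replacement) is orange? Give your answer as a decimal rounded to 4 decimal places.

0.6129

For each hypothesis, P(data | H) works out to: P(data | r = 2) = (5/7)(4/6)(3/5) = 2/7; P(data | r = 3) = (4/7)(3/6)(2/5) = 4/35; P(data | r = 4) = (3/7)(2/6)(1/5) = 1/35; P(data | r = 5) = (2/7)(1/6)(0/5) = 0.
The prior-weighted likelihoods are 2/11 · 2/7 = 4/77, 2/11 · 4/35 = 8/385, 3/11 · 1/35 = 3/385, 4/11 · 0 = 0; these sum to 31/385.
The posterior is then P(r = 2 | data) = 20/31, P(r = 3 | data) = 8/31, P(r = 4 | data) = 3/31, P(r = 5 | data) = 0.
Averaging over the posterior, P(orange next | data) = (1/2)(20/31) + (3/4)(8/31) + (1)(3/31) = 19/31.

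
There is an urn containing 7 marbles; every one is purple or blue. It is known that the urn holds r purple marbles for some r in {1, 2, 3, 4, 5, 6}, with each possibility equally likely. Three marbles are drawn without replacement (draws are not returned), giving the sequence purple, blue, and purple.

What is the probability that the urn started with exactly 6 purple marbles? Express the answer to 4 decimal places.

Under each hypothesis, the probability of the observed sequence is: P(data | r = 1) = (1/7)(6/6)(0/5) = 0; P(data | r = 2) = (2/7)(5/6)(1/5) = 1/21; P(data | r = 3) = (3/7)(4/6)(2/5) = 4/35; P(data | r = 4) = (4/7)(3/6)(3/5) = 6/35; P(data | r = 5) = (5/7)(2/6)(4/5) = 4/21; P(data | r = 6) = (6/7)(1/6)(5/5) = 1/7.
The prior-weighted likelihoods are 1/6 · 0 = 0, 1/6 · 1/21 = 1/126, 1/6 · 4/35 = 2/105, 1/6 · 6/35 = 1/35, 1/6 · 4/21 = 2/63, 1/6 · 1/7 = 1/42; these sum to 1/9.
So P(r = 6 | data) = (1/42) / (1/9) = 3/14.

0.2143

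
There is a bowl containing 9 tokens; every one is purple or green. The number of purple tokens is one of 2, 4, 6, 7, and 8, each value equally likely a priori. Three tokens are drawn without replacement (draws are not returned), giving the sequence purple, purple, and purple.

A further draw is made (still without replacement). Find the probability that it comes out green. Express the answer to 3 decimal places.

0.299

Under each hypothesis, the probability of the observed sequence is: P(data | r = 2) = (2/9)(1/8)(0/7) = 0; P(data | r = 4) = (4/9)(3/8)(2/7) = 1/21; P(data | r = 6) = (6/9)(5/8)(4/7) = 5/21; P(data | r = 7) = (7/9)(6/8)(5/7) = 5/12; P(data | r = 8) = (8/9)(7/8)(6/7) = 2/3.
Weighting by the prior gives 1/5 · 0 = 0, 1/5 · 1/21 = 1/105, 1/5 · 5/21 = 1/21, 1/5 · 5/12 = 1/12, 1/5 · 2/3 = 2/15; summing to 23/84.
The posterior is then P(r = 2 | data) = 0, P(r = 4 | data) = 4/115, P(r = 6 | data) = 4/23, P(r = 7 | data) = 7/23, P(r = 8 | data) = 56/115.
Averaging over the posterior, P(green next | data) = (5/6)(4/115) + (1/2)(4/23) + (1/3)(7/23) + (1/6)(56/115) = 103/345.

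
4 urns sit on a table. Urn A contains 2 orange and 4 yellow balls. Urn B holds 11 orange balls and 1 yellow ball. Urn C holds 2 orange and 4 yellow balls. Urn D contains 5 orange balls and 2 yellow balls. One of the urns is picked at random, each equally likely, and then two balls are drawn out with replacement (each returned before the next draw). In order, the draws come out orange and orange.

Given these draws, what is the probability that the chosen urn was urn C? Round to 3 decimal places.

0.071

Under each hypothesis, the probability of the observed sequence is: P(data | urn A) = (2/6)(2/6) = 0.11111; P(data | urn B) = (11/12)(11/12) = 0.84028; P(data | urn C) = (2/6)(2/6) = 0.11111; P(data | urn D) = (5/7)(5/7) = 0.5102.
Weighting by the prior gives 1/4 · 0.11111 = 0.027778, 1/4 · 0.84028 = 0.21007, 1/4 · 0.11111 = 0.027778, 1/4 · 0.5102 = 0.12755; summing to 0.39318.
So P(urn C | data) = (0.027778) / (0.39318) = 0.07065.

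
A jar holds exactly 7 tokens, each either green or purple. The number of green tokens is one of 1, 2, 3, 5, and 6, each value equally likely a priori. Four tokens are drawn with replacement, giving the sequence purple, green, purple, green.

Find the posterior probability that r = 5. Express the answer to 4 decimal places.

Under each hypothesis, the probability of the observed sequence is: P(data | r = 1) = (6/7)(1/7)(6/7)(1/7) = 0.014994; P(data | r = 2) = (5/7)(2/7)(5/7)(2/7) = 0.041649; P(data | r = 3) = (4/7)(3/7)(4/7)(3/7) = 0.059975; P(data | r = 5) = (2/7)(5/7)(2/7)(5/7) = 0.041649; P(data | r = 6) = (1/7)(6/7)(1/7)(6/7) = 0.014994.
Multiplying each by its prior: 1/5 · 0.014994 = 0.0029988, 1/5 · 0.041649 = 0.0083299, 1/5 · 0.059975 = 0.011995, 1/5 · 0.041649 = 0.0083299, 1/5 · 0.014994 = 0.0029988; these sum to 0.034652.
By Bayes' rule, P(r = 5 | data) = (0.0083299) / (0.034652) = 0.24038.

0.2404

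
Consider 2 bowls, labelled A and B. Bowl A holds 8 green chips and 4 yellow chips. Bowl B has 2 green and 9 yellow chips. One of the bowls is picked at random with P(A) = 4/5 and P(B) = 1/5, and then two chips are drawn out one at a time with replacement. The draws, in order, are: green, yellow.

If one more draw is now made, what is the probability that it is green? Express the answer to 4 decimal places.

Under each hypothesis, the probability of the observed sequence is: P(data | bowl A) = (8/12)(4/12) = 0.22222; P(data | bowl B) = (2/11)(9/11) = 0.14876.
The prior-weighted likelihoods are 4/5 · 0.22222 = 0.17778, 1/5 · 0.14876 = 0.029752; summing to 0.20753.
Dividing through by the total gives posterior P(bowl A | data) = 0.85664, P(bowl B | data) = 0.14336.
Averaging over the posterior, P(green next | data) = (2/3)(0.85664) + (2/11)(0.14336) = 0.59716.

0.5972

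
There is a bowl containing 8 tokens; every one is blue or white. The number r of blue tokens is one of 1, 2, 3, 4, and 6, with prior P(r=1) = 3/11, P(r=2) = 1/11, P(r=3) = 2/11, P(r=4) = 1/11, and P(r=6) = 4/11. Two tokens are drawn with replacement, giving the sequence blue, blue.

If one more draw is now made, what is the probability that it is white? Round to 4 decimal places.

0.3291

The likelihood of the observed sequence under each hypothesis: P(data | r = 1) = (1/8)(1/8) = 1/64; P(data | r = 2) = (2/8)(2/8) = 1/16; P(data | r = 3) = (3/8)(3/8) = 9/64; P(data | r = 4) = (4/8)(4/8) = 1/4; P(data | r = 6) = (6/8)(6/8) = 9/16.
Weighting by the prior gives 3/11 · 1/64 = 3/704, 1/11 · 1/16 = 1/176, 2/11 · 9/64 = 9/352, 1/11 · 1/4 = 1/44, 4/11 · 9/16 = 9/44; with total 185/704.
Normalising, the posterior is P(r = 1 | data) = 0.016216, P(r = 2 | data) = 0.021622, P(r = 3 | data) = 0.097297, P(r = 4 | data) = 0.086486, P(r = 6 | data) = 0.77838.
So P(white next | data) = Σ P(white next | H) P(H | data) = (7/8)(0.016216) + (3/4)(0.021622) + (5/8)(0.097297) + (1/2)(0.086486) + (1/4)(0.77838) = 0.32905.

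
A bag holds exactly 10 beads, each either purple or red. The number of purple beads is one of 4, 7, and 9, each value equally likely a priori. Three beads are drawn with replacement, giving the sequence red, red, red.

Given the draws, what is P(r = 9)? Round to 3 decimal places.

0.004

The likelihood of the observed sequence under each hypothesis: P(data | r = 4) = (6/10)(6/10)(6/10) = 0.216; P(data | r = 7) = (3/10)(3/10)(3/10) = 0.027; P(data | r = 9) = (1/10)(1/10)(1/10) = 0.001.
Multiplying each by its prior: 1/3 · 0.216 = 0.072, 1/3 · 0.027 = 0.009, 1/3 · 0.001 = 0.00033333; with total 0.081333.
Hence P(r = 9 | data) = (0.00033333) / (0.081333) = 0.0040984.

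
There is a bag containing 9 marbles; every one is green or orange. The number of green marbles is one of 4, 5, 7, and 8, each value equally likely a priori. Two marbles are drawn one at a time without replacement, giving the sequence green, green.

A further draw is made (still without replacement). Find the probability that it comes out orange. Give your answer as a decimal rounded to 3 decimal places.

The likelihood of the observed sequence under each hypothesis: P(data | r = 4) = (4/9)(3/8) = 1/6; P(data | r = 5) = (5/9)(4/8) = 5/18; P(data | r = 7) = (7/9)(6/8) = 7/12; P(data | r = 8) = (8/9)(7/8) = 7/9.
The prior-weighted likelihoods are 1/4 · 1/6 = 1/24, 1/4 · 5/18 = 5/72, 1/4 · 7/12 = 7/48, 1/4 · 7/9 = 7/36; with total 65/144.
Normalising, the posterior is P(r = 4 | data) = 6/65, P(r = 5 | data) = 2/13, P(r = 7 | data) = 21/65, P(r = 8 | data) = 28/65.
Averaging over the posterior, P(orange next | data) = (5/7)(6/65) + (4/7)(2/13) + (2/7)(21/65) + (1/7)(28/65) = 4/13.

0.308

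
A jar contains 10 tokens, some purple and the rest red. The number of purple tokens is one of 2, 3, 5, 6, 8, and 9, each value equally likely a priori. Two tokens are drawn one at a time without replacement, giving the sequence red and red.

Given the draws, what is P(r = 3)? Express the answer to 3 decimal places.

0.318

The likelihood of the observed sequence under each hypothesis: P(data | r = 2) = (8/10)(7/9) = 28/45; P(data | r = 3) = (7/10)(6/9) = 7/15; P(data | r = 5) = (5/10)(4/9) = 2/9; P(data | r = 6) = (4/10)(3/9) = 2/15; P(data | r = 8) = (2/10)(1/9) = 1/45; P(data | r = 9) = (1/10)(0/9) = 0.
Weighting by the prior gives 1/6 · 28/45 = 14/135, 1/6 · 7/15 = 7/90, 1/6 · 2/9 = 1/27, 1/6 · 2/15 = 1/45, 1/6 · 1/45 = 1/270, 1/6 · 0 = 0; summing to 11/45.
Hence P(r = 3 | data) = (7/90) / (11/45) = 7/22.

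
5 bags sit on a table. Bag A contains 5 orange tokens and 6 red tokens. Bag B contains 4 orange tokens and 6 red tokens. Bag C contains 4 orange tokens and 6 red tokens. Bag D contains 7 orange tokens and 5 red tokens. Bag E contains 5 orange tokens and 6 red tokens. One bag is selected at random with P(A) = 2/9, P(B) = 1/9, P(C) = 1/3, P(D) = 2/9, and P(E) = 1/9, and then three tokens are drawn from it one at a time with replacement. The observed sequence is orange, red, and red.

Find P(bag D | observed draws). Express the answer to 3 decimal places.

Compute the likelihood of the observed sequence for each case: P(data | bag A) = (5/11)(6/11)(6/11) = 0.13524; P(data | bag B) = (4/10)(6/10)(6/10) = 0.144; P(data | bag C) = (4/10)(6/10)(6/10) = 0.144; P(data | bag D) = (7/12)(5/12)(5/12) = 0.10127; P(data | bag E) = (5/11)(6/11)(6/11) = 0.13524.
Weighting by the prior gives 2/9 · 0.13524 = 0.030053, 1/9 · 0.144 = 0.016, 1/3 · 0.144 = 0.048, 2/9 · 0.10127 = 0.022505, 1/9 · 0.13524 = 0.015026; summing to 0.13158.
So P(bag D | data) = (0.022505) / (0.13158) = 0.17103.

0.171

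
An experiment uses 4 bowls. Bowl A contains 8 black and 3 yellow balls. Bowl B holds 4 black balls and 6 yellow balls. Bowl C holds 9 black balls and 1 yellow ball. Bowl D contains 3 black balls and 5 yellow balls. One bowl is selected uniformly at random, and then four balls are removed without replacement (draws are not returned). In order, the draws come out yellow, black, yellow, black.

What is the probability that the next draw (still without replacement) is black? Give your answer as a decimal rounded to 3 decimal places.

0.421

The likelihood of the observed sequence under each hypothesis: P(data | bowl A) = (3/11)(8/10)(2/9)(7/8) = 0.042424; P(data | bowl B) = (6/10)(4/9)(5/8)(3/7) = 0.071429; P(data | bowl C) = (1/10)(9/9)(0/8) = 0; P(data | bowl D) = (5/8)(3/7)(4/6)(2/5) = 0.071429.
Weighting by the prior gives 1/4 · 0.042424 = 0.010606, 1/4 · 0.071429 = 0.017857, 1/4 · 0 = 0, 1/4 · 0.071429 = 0.017857; these sum to 0.04632.
Normalising, the posterior is P(bowl A | data) = 0.22897, P(bowl B | data) = 0.38551, P(bowl C | data) = 0, P(bowl D | data) = 0.38551.
The predictive probability is P(black next | data) = (6/7)(0.22897) + (1/3)(0.38551) + (1/4)(0.38551) = 0.42114.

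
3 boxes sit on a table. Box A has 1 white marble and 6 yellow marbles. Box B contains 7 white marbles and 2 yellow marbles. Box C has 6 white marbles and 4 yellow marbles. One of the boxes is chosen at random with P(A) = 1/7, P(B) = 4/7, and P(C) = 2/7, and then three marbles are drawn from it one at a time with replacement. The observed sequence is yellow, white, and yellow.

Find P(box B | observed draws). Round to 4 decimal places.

Under each hypothesis, the probability of the observed sequence is: P(data | box A) = (6/7)(1/7)(6/7) = 0.10496; P(data | box B) = (2/9)(7/9)(2/9) = 0.038409; P(data | box C) = (4/10)(6/10)(4/10) = 0.096.
The prior-weighted likelihoods are 1/7 · 0.10496 = 0.014994, 4/7 · 0.038409 = 0.021948, 2/7 · 0.096 = 0.027429; with total 0.06437.
By Bayes' rule, P(box B | data) = (0.021948) / (0.06437) = 0.34096.

0.3410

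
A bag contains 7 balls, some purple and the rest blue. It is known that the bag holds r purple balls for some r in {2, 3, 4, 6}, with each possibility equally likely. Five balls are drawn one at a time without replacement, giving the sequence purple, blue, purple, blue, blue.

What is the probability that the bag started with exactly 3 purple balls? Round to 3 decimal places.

Compute the likelihood of the observed sequence for each case: P(data | r = 2) = (2/7)(5/6)(1/5)(4/4)(3/3) = 1/21; P(data | r = 3) = (3/7)(4/6)(2/5)(3/4)(2/3) = 2/35; P(data | r = 4) = (4/7)(3/6)(3/5)(2/4)(1/3) = 1/35; P(data | r = 6) = (6/7)(1/6)(5/5)(0/4) = 0.
The prior-weighted likelihoods are 1/4 · 1/21 = 1/84, 1/4 · 2/35 = 1/70, 1/4 · 1/35 = 1/140, 1/4 · 0 = 0; with total 1/30.
So P(r = 3 | data) = (1/70) / (1/30) = 3/7.

0.429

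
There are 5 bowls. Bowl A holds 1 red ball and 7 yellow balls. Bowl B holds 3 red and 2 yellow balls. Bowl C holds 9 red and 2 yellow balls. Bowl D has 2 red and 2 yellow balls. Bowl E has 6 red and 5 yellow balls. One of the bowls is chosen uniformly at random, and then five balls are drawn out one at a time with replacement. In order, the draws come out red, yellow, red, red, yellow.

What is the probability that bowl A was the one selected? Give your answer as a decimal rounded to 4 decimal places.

Compute the likelihood of the observed sequence for each case: P(data | bowl A) = (1/8)(7/8)(1/8)(1/8)(7/8) = 0.0014954; P(data | bowl B) = (3/5)(2/5)(3/5)(3/5)(2/5) = 0.03456; P(data | bowl C) = (9/11)(2/11)(9/11)(9/11)(2/11) = 0.018106; P(data | bowl D) = (2/4)(2/4)(2/4)(2/4)(2/4) = 0.03125; P(data | bowl E) = (6/11)(5/11)(6/11)(6/11)(5/11) = 0.03353.
Weighting by the prior gives 1/5 · 0.0014954 = 0.00029907, 1/5 · 0.03456 = 0.006912, 1/5 · 0.018106 = 0.0036212, 1/5 · 0.03125 = 0.00625, 1/5 · 0.03353 = 0.006706; with total 0.023788.
Hence P(bowl A | data) = (0.00029907) / (0.023788) = 0.012572.

0.0126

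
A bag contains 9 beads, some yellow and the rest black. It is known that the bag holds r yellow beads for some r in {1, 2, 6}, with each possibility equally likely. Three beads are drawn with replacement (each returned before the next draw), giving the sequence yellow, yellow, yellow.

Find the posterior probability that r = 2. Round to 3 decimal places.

Under each hypothesis, the probability of the observed sequence is: P(data | r = 1) = (1/9)(1/9)(1/9) = 0.0013717; P(data | r = 2) = (2/9)(2/9)(2/9) = 0.010974; P(data | r = 6) = (6/9)(6/9)(6/9) = 0.2963.
Multiplying each by its prior: 1/3 · 0.0013717 = 0.00045725, 1/3 · 0.010974 = 0.003658, 1/3 · 0.2963 = 0.098765; summing to 0.10288.
So P(r = 2 | data) = (0.003658) / (0.10288) = 0.035556.

0.036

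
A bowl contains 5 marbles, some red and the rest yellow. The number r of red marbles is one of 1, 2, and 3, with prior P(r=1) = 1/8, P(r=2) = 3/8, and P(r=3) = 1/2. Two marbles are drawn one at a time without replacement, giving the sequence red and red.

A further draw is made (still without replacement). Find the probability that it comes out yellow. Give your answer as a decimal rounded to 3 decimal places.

For each hypothesis, P(data | H) works out to: P(data | r = 1) = (1/5)(0/4) = 0; P(data | r = 2) = (2/5)(1/4) = 1/10; P(data | r = 3) = (3/5)(2/4) = 3/10.
Multiplying each by its prior: 1/8 · 0 = 0, 3/8 · 1/10 = 3/80, 1/2 · 3/10 = 3/20; with total 3/16.
Dividing through by the total gives posterior P(r = 1 | data) = 0, P(r = 2 | data) = 1/5, P(r = 3 | data) = 4/5.
So P(yellow next | data) = Σ P(yellow next | H) P(H | data) = (1)(1/5) + (2/3)(4/5) = 11/15.

0.733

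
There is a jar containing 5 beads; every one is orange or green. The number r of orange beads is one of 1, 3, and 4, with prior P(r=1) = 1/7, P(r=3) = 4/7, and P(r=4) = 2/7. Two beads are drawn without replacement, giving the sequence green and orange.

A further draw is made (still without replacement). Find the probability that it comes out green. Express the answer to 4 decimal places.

0.3333

For each hypothesis, P(data | H) works out to: P(data | r = 1) = (4/5)(1/4) = 1/5; P(data | r = 3) = (2/5)(3/4) = 3/10; P(data | r = 4) = (1/5)(4/4) = 1/5.
Multiplying each by its prior: 1/7 · 1/5 = 1/35, 4/7 · 3/10 = 6/35, 2/7 · 1/5 = 2/35; summing to 9/35.
Dividing through by the total gives posterior P(r = 1 | data) = 1/9, P(r = 3 | data) = 2/3, P(r = 4 | data) = 2/9.
The predictive probability is P(green next | data) = (1)(1/9) + (1/3)(2/3) + (0)(2/9) = 1/3.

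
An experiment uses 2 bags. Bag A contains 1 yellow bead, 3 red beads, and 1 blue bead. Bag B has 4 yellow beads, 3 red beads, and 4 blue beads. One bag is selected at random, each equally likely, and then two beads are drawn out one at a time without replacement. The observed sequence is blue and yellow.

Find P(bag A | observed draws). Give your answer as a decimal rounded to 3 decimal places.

Compute the likelihood of the observed sequence for each case: P(data | bag A) = (1/5)(1/4) = 1/20; P(data | bag B) = (4/11)(4/10) = 8/55.
Multiplying each by its prior: 1/2 · 1/20 = 1/40, 1/2 · 8/55 = 4/55; summing to 43/440.
So P(bag A | data) = (1/40) / (43/440) = 11/43.

0.256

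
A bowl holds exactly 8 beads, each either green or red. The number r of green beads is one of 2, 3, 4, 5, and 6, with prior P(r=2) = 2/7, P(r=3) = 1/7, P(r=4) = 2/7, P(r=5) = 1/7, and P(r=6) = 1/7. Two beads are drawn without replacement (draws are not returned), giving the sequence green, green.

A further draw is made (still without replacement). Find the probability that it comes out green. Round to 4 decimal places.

The likelihood of the observed sequence under each hypothesis: P(data | r = 2) = (2/8)(1/7) = 1/28; P(data | r = 3) = (3/8)(2/7) = 3/28; P(data | r = 4) = (4/8)(3/7) = 3/14; P(data | r = 5) = (5/8)(4/7) = 5/14; P(data | r = 6) = (6/8)(5/7) = 15/28.
Multiplying each by its prior: 2/7 · 1/28 = 1/98, 1/7 · 3/28 = 3/196, 2/7 · 3/14 = 3/49, 1/7 · 5/14 = 5/98, 1/7 · 15/28 = 15/196; with total 3/14.
The posterior is then P(r = 2 | data) = 1/21, P(r = 3 | data) = 1/14, P(r = 4 | data) = 2/7, P(r = 5 | data) = 5/21, P(r = 6 | data) = 5/14.
Averaging over the posterior, P(green next | data) = (0)(1/21) + (1/6)(1/14) + (1/3)(2/7) + (1/2)(5/21) + (2/3)(5/14) = 13/28.

0.4643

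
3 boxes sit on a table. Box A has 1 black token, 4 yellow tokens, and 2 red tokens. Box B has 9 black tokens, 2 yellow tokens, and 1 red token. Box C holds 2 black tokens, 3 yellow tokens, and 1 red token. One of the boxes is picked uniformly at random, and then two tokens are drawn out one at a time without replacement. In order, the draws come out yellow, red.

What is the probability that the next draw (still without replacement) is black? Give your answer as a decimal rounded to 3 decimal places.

Compute the likelihood of the observed sequence for each case: P(data | box A) = (4/7)(2/6) = 0.19048; P(data | box B) = (2/12)(1/11) = 0.015152; P(data | box C) = (3/6)(1/5) = 0.1.
Weighting by the prior gives 1/3 · 0.19048 = 0.063492, 1/3 · 0.015152 = 0.0050505, 1/3 · 0.1 = 0.033333; these sum to 0.10188.
Dividing through by the total gives posterior P(box A | data) = 0.62323, P(box B | data) = 0.049575, P(box C | data) = 0.3272.
The predictive probability is P(black next | data) = (1/5)(0.62323) + (9/10)(0.049575) + (1/2)(0.3272) = 0.33286.

0.333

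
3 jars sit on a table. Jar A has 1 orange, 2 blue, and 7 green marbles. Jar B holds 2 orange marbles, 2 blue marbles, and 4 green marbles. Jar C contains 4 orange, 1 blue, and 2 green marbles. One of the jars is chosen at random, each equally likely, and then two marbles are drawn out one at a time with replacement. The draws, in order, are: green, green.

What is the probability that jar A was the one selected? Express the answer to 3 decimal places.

0.596

For each hypothesis, P(data | H) works out to: P(data | jar A) = (7/10)(7/10) = 0.49; P(data | jar B) = (4/8)(4/8) = 0.25; P(data | jar C) = (2/7)(2/7) = 0.081633.
Weighting by the prior gives 1/3 · 0.49 = 0.16333, 1/3 · 0.25 = 0.083333, 1/3 · 0.081633 = 0.027211; these sum to 0.27388.
Therefore the posterior P(jar A | data) = (0.16333) / (0.27388) = 0.59637.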